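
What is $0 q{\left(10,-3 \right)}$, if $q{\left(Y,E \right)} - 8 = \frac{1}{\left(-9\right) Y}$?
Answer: $0$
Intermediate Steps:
$q{\left(Y,E \right)} = 8 - \frac{1}{9 Y}$ ($q{\left(Y,E \right)} = 8 + \frac{1}{\left(-9\right) Y} = 8 - \frac{1}{9 Y}$)
$0 q{\left(10,-3 \right)} = 0 \left(8 - \frac{1}{9 \cdot 10}\right) = 0 \left(8 - \frac{1}{90}\right) = 0 \cdot \frac{719}{90} = 0$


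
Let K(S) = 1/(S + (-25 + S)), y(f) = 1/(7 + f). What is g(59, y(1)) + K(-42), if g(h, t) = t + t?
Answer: 105/436 ≈ 0.24083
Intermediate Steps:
K(S) = 1/(-25 + 2*S)
g(h, t) = 2*t
g(59, y(1)) + K(-42) = 2/(7 + 1) + 1/(-25 + 2*(-42)) = 2/8 + 1/(-25 - 84) = 2*(1/8) + 1/(-109) = 1/4 - 1/109 = 105/436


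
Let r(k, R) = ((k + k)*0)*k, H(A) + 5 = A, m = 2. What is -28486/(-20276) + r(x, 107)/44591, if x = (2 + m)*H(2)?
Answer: 14243/10138 ≈ 1.4049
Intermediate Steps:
H(A) = -5 + A
x = -12 (x = (2 + 2)*(-5 + 2) = 4*(-3) = -12)
r(k, R) = 0 (r(k, R) = ((2*k)*0)*k = 0*k = 0)
-28486/(-20276) + r(x, 107)/44591 = -28486/(-20276) + 0/44591 = -28486*(-1/20276) + 0*(1/44591) = 14243/10138 + 0 = 14243/10138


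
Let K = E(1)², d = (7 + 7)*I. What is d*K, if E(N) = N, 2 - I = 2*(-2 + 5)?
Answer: -56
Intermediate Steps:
I = -4 (I = 2 - 2*(-2 + 5) = 2 - 2*3 = 2 - 1*6 = 2 - 6 = -4)
d = -56 (d = (7 + 7)*(-4) = 14*(-4) = -56)
K = 1 (K = 1² = 1)
d*K = -56*1 = -56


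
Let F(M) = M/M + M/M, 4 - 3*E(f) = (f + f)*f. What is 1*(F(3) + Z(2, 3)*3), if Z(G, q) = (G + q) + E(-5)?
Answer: -29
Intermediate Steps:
E(f) = 4/3 - 2*f²/3 (E(f) = 4/3 - (f + f)*f/3 = 4/3 - 2*f*f/3 = 4/3 - 2*f²/3)
F(M) = 2 (F(M) = 1 + 1 = 2)
Z(G, q) = -46/3 + G + q (Z(G, q) = (G + q) + (4/3 - ⅔*(-5)²) = (G + q) + (4/3 - ⅔*25) = (G + q) + (4/3 - 50/3) = (G + q) - 46/3 = -46/3 + G + q)
1*(F(3) + Z(2, 3)*3) = 1*(2 + (-46/3 + 2 + 3)*3) = 1*(2 - 31/3*3) = 1*(2 - 31) = 1*(-29) = -29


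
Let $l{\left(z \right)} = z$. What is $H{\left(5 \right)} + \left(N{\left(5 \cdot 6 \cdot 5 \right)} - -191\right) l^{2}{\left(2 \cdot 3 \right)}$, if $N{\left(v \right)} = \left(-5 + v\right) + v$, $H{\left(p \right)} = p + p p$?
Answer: $17526$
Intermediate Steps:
$H{\left(p \right)} = p + p^{2}$
$N{\left(v \right)} = -5 + 2 v$
$H{\left(5 \right)} + \left(N{\left(5 \cdot 6 \cdot 5 \right)} - -191\right) l^{2}{\left(2 \cdot 3 \right)} = 5 \left(1 + 5\right) + \left(\left(-5 + 2 \cdot 5 \cdot 6 \cdot 5\right) - -191\right) \left(2 \cdot 3\right)^{2} = 5 \cdot 6 + \left(\left(-5 + 2 \cdot 30 \cdot 5\right) + 191\right) 6^{2} = 30 + \left(\left(-5 + 2 \cdot 150\right) + 191\right) 36 = 30 + \left(\left(-5 + 300\right) + 191\right) 36 = 30 + \left(295 + 191\right) 36 = 30 + 486 \cdot 36 = 30 + 17496 = 17526$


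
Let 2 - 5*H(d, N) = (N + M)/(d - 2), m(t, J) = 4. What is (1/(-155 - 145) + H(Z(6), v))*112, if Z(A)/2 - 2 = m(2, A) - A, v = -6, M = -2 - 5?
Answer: -7588/75 ≈ -101.17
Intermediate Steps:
M = -7
Z(A) = 12 - 2*A (Z(A) = 4 + 2*(4 - A) = 4 + (8 - 2*A) = 12 - 2*A)
H(d, N) = 2/5 - (-7 + N)/(5*(-2 + d)) (H(d, N) = 2/5 - (N - 7)/(5*(d - 2)) = 2/5 - (-7 + N)/(5*(-2 + d)))
(1/(-155 - 145) + H(Z(6), v))*112 = (1/(-155 - 145) + (3 - 1*(-6) + 2*(12 - 2*6))/(5*(-2 + (12 - 2*6))))*112 = (1/(-300) + (3 + 6 + 2*(12 - 12))/(5*(-2 + (12 - 12))))*112 = (-1/300 + (3 + 6 + 2*0)/(5*(-2 + 0)))*112 = (-1/300 + (1/5)*(3 + 6 + 0)/(-2))*112 = (-1/300 + (1/5)*(-1/2)*9)*112 = (-1/300 - 9/10)*112 = -271/300*112 = -7588/75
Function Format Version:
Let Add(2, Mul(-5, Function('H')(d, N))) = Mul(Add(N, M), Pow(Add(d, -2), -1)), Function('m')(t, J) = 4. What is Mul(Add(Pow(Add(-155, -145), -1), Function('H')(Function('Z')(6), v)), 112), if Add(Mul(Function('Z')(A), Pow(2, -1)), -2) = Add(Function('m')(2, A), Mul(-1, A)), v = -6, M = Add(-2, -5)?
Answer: Rational(-7588, 75) ≈ -101.17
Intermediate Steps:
M = -7
Function('Z')(A) = Add(12, Mul(-2, A)) (Function('Z')(A) = Add(4, Mul(2, Add(4, Mul(-1, A)))) = Add(4, Add(8, Mul(-2, A))) = Add(12, Mul(-2, A)))
Function('H')(d, N) = Add(Rational(2, 5), Mul(Rational(-1, 5), Pow(Add(-2, d), -1), Add(-7, N))) (Function('H')(d, N) = Add(Rational(2, 5), Mul(Rational(-1, 5), Mul(Add(N, -7), Pow(Add(d, -2), -1)))) = Add(Rational(2, 5), Mul(Rational(-1, 5), Mul(Add(-7, N), Pow(Add(-2, d), -1)))) = Add(Rational(2, 5), Mul(Rational(-1, 5), Mul(Pow(Add(-2, d), -1), Add(-7, N)))) = Add(Rational(2, 5), Mul(Rational(-1, 5), Pow(Add(-2, d), -1), Add(-7, N))))
Mul(Add(Pow(Add(-155, -145), -1), Function('H')(Function('Z')(6), v)), 112) = Mul(Add(Pow(Add(-155, -145), -1), Mul(Rational(1, 5), Pow(Add(-2, Add(12, Mul(-2, 6))), -1), Add(3, Mul(-1, -6), Mul(2, Add(12, Mul(-2, 6)))))), 112) = Mul(Add(Pow(-300, -1), Mul(Rational(1, 5), Pow(Add(-2, Add(12, -12)), -1), Add(3, 6, Mul(2, Add(12, -12))))), 112) = Mul(Add(Rational(-1, 300), Mul(Rational(1, 5), Pow(Add(-2, 0), -1), Add(3, 6, Mul(2, 0)))), 112) = Mul(Add(Rational(-1, 300), Mul(Rational(1, 5), Pow(-2, -1), Add(3, 6, 0))), 112) = Mul(Add(Rational(-1, 300), Mul(Rational(1, 5), Rational(-1, 2), 9)), 112) = Mul(Add(Rational(-1, 300), Rational(-9, 10)), 112) = Mul(Rational(-271, 300), 112) = Rational(-7588, 75)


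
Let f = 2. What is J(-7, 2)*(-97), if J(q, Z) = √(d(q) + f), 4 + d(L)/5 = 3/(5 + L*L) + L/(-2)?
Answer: -97*I*√2/3 ≈ -45.726*I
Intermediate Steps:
d(L) = -20 + 15/(5 + L²) - 5*L/2 (d(L) = -20 + 5*(3/(5 + L*L) + L/(-2)) = -20 + 5*(3/(5 + L²) + L*(-½)) = -20 + 5*(3/(5 + L²) - L/2) = -20 + (15/(5 + L²) - 5*L/2) = -20 + 15/(5 + L²) - 5*L/2)
J(q, Z) = √(2 + 5*(-34 - q³ - 8*q² - 5*q)/(2*(5 + q²))) (J(q, Z) = √(5*(-34 - q³ - 8*q² - 5*q)/(2*(5 + q²)) + 2) = √(2 + 5*(-34 - q³ - 8*q² - 5*q)/(2*(5 + q²))))
J(-7, 2)*(-97) = (√2*√((-150 - 36*(-7)² - 25*(-7) - 5*(-7)³)/(5 + (-7)²))/2)*(-97) = (√2*√((-150 - 36*49 + 175 - 5*(-343))/(5 + 49))/2)*(-97) = (√2*√((-150 - 1764 + 175 + 1715)/54)/2)*(-97) = (√2*√((1/54)*(-24))/2)*(-97) = (√2*√(-4/9)/2)*(-97) = (√2*(2*I/3)/2)*(-97) = (I*√2/3)*(-97) = -97*I*√2/3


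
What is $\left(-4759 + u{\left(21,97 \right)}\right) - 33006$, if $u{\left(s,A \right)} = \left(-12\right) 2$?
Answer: $-37789$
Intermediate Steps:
$u{\left(s,A \right)} = -24$
$\left(-4759 + u{\left(21,97 \right)}\right) - 33006 = \left(-4759 - 24\right) - 33006 = -4783 - 33006 = -37789$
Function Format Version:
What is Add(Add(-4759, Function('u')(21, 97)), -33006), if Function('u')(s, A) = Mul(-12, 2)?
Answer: -37789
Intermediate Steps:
Function('u')(s, A) = -24
Add(Add(-4759, Function('u')(21, 97)), -33006) = Add(Add(-4759, -24), -33006) = Add(-4783, -33006) = -37789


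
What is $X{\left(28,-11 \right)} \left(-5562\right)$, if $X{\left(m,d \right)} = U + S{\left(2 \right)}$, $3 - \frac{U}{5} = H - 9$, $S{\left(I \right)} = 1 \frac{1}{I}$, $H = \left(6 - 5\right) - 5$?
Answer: $-447741$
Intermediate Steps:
$H = -4$ ($H = 1 - 5 = -4$)
$S{\left(I \right)} = \frac{1}{I}$
$U = 80$ ($U = 15 - 5 \left(-4 - 9\right) = 15 - -65 = 15 + 65 = 80$)
$X{\left(m,d \right)} = \frac{161}{2}$ ($X{\left(m,d \right)} = 80 + \frac{1}{2} = \frac{161}{2}$)
$X{\left(28,-11 \right)} \left(-5562\right) = \frac{161}{2} \left(-5562\right) = -447741$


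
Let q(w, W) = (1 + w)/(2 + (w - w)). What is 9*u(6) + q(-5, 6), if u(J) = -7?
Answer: -65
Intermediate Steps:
q(w, W) = ½ + w/2 (q(w, W) = (1 + w)/(2 + 0) = (1 + w)/2 = (1 + w)*(½) = ½ + w/2)
9*u(6) + q(-5, 6) = 9*(-7) + (½ + (½)*(-5)) = -63 + (½ - 5/2) = -63 - 2 = -65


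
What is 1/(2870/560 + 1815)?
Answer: 8/14561 ≈ 0.00054941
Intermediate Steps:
1/(2870/560 + 1815) = 1/(2870*(1/560) + 1815) = 1/(41/8 + 1815) = 1/(14561/8) = 8/14561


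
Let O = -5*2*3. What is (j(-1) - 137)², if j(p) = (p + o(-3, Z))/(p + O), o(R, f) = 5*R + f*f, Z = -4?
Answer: 18769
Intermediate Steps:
O = -30 (O = -10*3 = -30)
o(R, f) = f² + 5*R (o(R, f) = 5*R + f² = f² + 5*R)
j(p) = (1 + p)/(-30 + p) (j(p) = (p + ((-4)² + 5*(-3)))/(p - 30) = (p + (16 - 15))/(-30 + p) = (p + 1)/(-30 + p) = (1 + p)/(-30 + p))
(j(-1) - 137)² = ((1 - 1)/(-30 - 1) - 137)² = (0/(-31) - 137)² = (-1/31*0 - 137)² = (0 - 137)² = (-137)² = 18769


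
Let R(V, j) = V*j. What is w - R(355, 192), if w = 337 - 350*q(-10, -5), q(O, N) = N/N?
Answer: -68173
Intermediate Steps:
q(O, N) = 1
w = -13 (w = 337 - 350*1 = 337 - 350 = -13)
w - R(355, 192) = -13 - 355*192 = -13 - 1*68160 = -13 - 68160 = -68173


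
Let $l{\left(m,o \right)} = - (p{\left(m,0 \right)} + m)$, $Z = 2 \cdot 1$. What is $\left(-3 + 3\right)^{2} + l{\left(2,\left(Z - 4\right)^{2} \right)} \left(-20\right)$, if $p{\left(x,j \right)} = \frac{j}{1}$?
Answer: $40$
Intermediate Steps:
$p{\left(x,j \right)} = j$ ($p{\left(x,j \right)} = j 1 = j$)
$Z = 2$
$l{\left(m,o \right)} = - m$ ($l{\left(m,o \right)} = - (0 + m) = - m$)
$\left(-3 + 3\right)^{2} + l{\left(2,\left(Z - 4\right)^{2} \right)} \left(-20\right) = \left(-3 + 3\right)^{2} + \left(-1\right) 2 \left(-20\right) = 0^{2} - -40 = 0 + 40 = 40$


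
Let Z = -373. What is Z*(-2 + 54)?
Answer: -19396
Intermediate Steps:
Z*(-2 + 54) = -373*(-2 + 54) = -373*52 = -19396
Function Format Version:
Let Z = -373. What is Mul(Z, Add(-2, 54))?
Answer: -19396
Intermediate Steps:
Mul(Z, Add(-2, 54)) = Mul(-373, Add(-2, 54)) = Mul(-373, 52) = -19396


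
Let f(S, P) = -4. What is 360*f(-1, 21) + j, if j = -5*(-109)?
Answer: -895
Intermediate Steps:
j = 545
360*f(-1, 21) + j = 360*(-4) + 545 = -1440 + 545 = -895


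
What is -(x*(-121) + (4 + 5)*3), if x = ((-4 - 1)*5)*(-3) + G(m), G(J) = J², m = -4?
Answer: 10984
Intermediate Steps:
x = 91 (x = ((-4 - 1)*5)*(-3) + (-4)² = -5*5*(-3) + 16 = -25*(-3) + 16 = 75 + 16 = 91)
-(x*(-121) + (4 + 5)*3) = -(91*(-121) + (4 + 5)*3) = -(-11011 + 9*3) = -(-11011 + 27) = -1*(-10984) = 10984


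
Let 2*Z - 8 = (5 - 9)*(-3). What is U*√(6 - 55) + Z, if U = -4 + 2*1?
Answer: 10 - 14*I ≈ 10.0 - 14.0*I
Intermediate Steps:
U = -2 (U = -4 + 2 = -2)
Z = 10 (Z = 4 + ((5 - 9)*(-3))/2 = 4 + (-4*(-3))/2 = 4 + (½)*12 = 4 + 6 = 10)
U*√(6 - 55) + Z = -2*√(6 - 55) + 10 = -14*I + 10 = 10 - 14*I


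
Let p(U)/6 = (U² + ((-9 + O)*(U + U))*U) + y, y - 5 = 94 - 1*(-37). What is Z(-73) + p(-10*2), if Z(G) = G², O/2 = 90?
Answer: 829345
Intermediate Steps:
O = 180 (O = 2*90 = 180)
y = 136 (y = 5 + (94 - 1*(-37)) = 5 + (94 + 37) = 5 + 131 = 136)
p(U) = 816 + 2058*U² (p(U) = 6*((U² + ((-9 + 180)*(U + U))*U) + 136) = 6*((U² + (171*(2*U))*U) + 136) = 6*((U² + (342*U)*U) + 136) = 6*((U² + 342*U²) + 136) = 6*(343*U² + 136) = 6*(136 + 343*U²) = 816 + 2058*U²)
Z(-73) + p(-10*2) = (-73)² + (816 + 2058*(-10*2)²) = 5329 + (816 + 2058*(-20)²) = 5329 + (816 + 2058*400) = 5329 + (816 + 823200) = 5329 + 824016 = 829345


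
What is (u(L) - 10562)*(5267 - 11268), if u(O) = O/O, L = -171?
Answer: 63376561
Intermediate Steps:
u(O) = 1
(u(L) - 10562)*(5267 - 11268) = (1 - 10562)*(5267 - 11268) = -10561*(-6001) = 63376561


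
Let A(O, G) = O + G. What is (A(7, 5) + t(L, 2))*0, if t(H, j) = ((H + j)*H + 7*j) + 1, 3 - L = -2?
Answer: 0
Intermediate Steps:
L = 5 (L = 3 - 1*(-2) = 3 + 2 = 5)
t(H, j) = 1 + 7*j + H*(H + j) (t(H, j) = (H*(H + j) + 7*j) + 1 = (7*j + H*(H + j)) + 1 = 1 + 7*j + H*(H + j))
A(O, G) = G + O
(A(7, 5) + t(L, 2))*0 = ((5 + 7) + (1 + 5² + 7*2 + 5*2))*0 = (12 + (1 + 25 + 14 + 10))*0 = (12 + 50)*0 = 62*0 = 0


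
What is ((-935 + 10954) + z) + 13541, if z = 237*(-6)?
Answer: 22138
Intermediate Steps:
z = -1422
((-935 + 10954) + z) + 13541 = ((-935 + 10954) - 1422) + 13541 = (10019 - 1422) + 13541 = 8597 + 13541 = 22138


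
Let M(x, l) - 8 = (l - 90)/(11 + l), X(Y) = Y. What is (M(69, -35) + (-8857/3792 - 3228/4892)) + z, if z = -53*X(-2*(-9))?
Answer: -1458974247/1545872 ≈ -943.79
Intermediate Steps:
M(x, l) = 8 + (-90 + l)/(11 + l) (M(x, l) = 8 + (l - 90)/(11 + l) = 8 + (-90 + l)/(11 + l))
z = -954 (z = -(-106)*(-9) = -53*18 = -954)
(M(69, -35) + (-8857/3792 - 3228/4892)) + z = ((-2 + 9*(-35))/(11 - 35) + (-8857/3792 - 3228/4892)) - 954 = ((-2 - 315)/(-24) + (-8857*1/3792 - 3228*1/4892)) - 954 = (-1/24*(-317) + (-8857/3792 - 807/1223)) - 954 = (317/24 - 13892255/4637616) - 954 = 15787641/1545872 - 954 = -1458974247/1545872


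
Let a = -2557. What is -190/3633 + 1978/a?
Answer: -7671904/9289581 ≈ -0.82586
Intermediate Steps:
-190/3633 + 1978/a = -190/3633 + 1978/(-2557) = -190*1/3633 + 1978*(-1/2557) = -190/3633 - 1978/2557 = -7671904/9289581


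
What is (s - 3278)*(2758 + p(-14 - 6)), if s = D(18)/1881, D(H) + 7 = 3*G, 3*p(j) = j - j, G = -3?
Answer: -17005645972/1881 ≈ -9.0408e+6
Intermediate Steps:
p(j) = 0 (p(j) = (j - j)/3 = (⅓)*0 = 0)
D(H) = -16 (D(H) = -7 + 3*(-3) = -7 - 9 = -16)
s = -16/1881 ≈ -0.0085061
(s - 3278)*(2758 + p(-14 - 6)) = (-16/1881 - 3278)*(2758 + 0) = -6165934/1881*2758 = -17005645972/1881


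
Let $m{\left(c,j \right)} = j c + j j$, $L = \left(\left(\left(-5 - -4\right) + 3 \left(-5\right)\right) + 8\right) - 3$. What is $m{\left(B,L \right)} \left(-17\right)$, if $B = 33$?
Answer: $4114$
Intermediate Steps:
$L = -11$ ($L = \left(\left(\left(-5 + 4\right) - 15\right) + 8\right) - 3 = \left(\left(-1 - 15\right) + 8\right) - 3 = \left(-16 + 8\right) - 3 = -8 - 3 = -11$)
$m{\left(c,j \right)} = j^{2} + c j$ ($m{\left(c,j \right)} = c j + j^{2} = j^{2} + c j$)
$m{\left(B,L \right)} \left(-17\right) = - 11 \left(33 - 11\right) \left(-17\right) = \left(-11\right) 22 \left(-17\right) = \left(-242\right) \left(-17\right) = 4114$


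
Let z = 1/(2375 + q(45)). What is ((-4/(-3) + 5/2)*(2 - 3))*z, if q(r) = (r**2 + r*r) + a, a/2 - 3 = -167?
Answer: -23/36582 ≈ -0.00062872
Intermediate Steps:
a = -328 (a = 6 + 2*(-167) = 6 - 334 = -328)
q(r) = -328 + 2*r**2 (q(r) = (r**2 + r*r) - 328 = (r**2 + r**2) - 328 = 2*r**2 - 328 = -328 + 2*r**2)
z = 1/6097 (z = 1/(2375 + (-328 + 2*45**2)) = 1/(2375 + (-328 + 2*2025)) = 1/(2375 + (-328 + 4050)) = 1/(2375 + 3722) = 1/6097 ≈ 0.00016401)
((-4/(-3) + 5/2)*(2 - 3))*z = ((-4/(-3) + 5/2)*(2 - 3))*(1/6097) = ((-4*(-1/3) + 5*(1/2))*(-1))*(1/6097) = ((4/3 + 5/2)*(-1))*(1/6097) = ((23/6)*(-1))*(1/6097) = -23/6*1/6097 = -23/36582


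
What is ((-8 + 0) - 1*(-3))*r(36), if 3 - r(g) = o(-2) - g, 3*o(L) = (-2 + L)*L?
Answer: -545/3 ≈ -181.67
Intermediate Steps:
o(L) = L*(-2 + L)/3 (o(L) = ((-2 + L)*L)/3 = (L*(-2 + L))/3 = L*(-2 + L)/3)
r(g) = 1/3 + g (r(g) = 3 - ((1/3)*(-2)*(-2 - 2) - g) = 3 - ((1/3)*(-2)*(-4) - g) = 3 - (8/3 - g) = 3 + (-8/3 + g) = 1/3 + g)
((-8 + 0) - 1*(-3))*r(36) = ((-8 + 0) - 1*(-3))*(1/3 + 36) = (-8 + 3)*(109/3) = -5*109/3 = -545/3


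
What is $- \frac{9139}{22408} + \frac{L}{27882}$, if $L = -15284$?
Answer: $- \frac{298648735}{312389928} \approx -0.95601$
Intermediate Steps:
$- \frac{9139}{22408} + \frac{L}{27882} = - \frac{9139}{22408} - \frac{15284}{27882} = \left(-9139\right) \frac{1}{22408} - \frac{7642}{13941} = - \frac{9139}{22408} - \frac{7642}{13941} = - \frac{298648735}{312389928}$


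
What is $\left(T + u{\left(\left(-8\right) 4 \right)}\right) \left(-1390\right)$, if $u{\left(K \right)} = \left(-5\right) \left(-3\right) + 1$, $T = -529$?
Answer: $713070$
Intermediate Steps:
$u{\left(K \right)} = 16$ ($u{\left(K \right)} = 15 + 1 = 16$)
$\left(T + u{\left(\left(-8\right) 4 \right)}\right) \left(-1390\right) = \left(-529 + 16\right) \left(-1390\right) = \left(-513\right) \left(-1390\right) = 713070$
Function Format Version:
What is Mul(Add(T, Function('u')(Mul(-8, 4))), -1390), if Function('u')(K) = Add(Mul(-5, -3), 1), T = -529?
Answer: 713070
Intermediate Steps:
Function('u')(K) = 16 (Function('u')(K) = Add(15, 1) = 16)
Mul(Add(T, Function('u')(Mul(-8, 4))), -1390) = Mul(Add(-529, 16), -1390) = Mul(-513, -1390) = 713070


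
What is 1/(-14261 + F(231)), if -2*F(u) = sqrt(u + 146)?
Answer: -4388/62577239 + 2*sqrt(377)/813504107 ≈ -7.0074e-5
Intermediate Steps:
F(u) = -sqrt(146 + u)/2 (F(u) = -sqrt(u + 146)/2 = -sqrt(146 + u)/2)
1/(-14261 + F(231)) = 1/(-14261 - sqrt(146 + 231)/2) = 1/(-14261 - sqrt(377)/2)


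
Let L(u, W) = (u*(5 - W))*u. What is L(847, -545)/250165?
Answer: 78914990/50033 ≈ 1577.3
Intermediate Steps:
L(u, W) = u**2*(5 - W)
L(847, -545)/250165 = (847**2*(5 - 1*(-545)))/250165 = (717409*(5 + 545))*(1/250165) = (717409*550)*(1/250165) = 394574950*(1/250165) = 78914990/50033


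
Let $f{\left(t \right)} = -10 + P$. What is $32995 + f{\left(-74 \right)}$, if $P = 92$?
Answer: $33077$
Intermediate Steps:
$f{\left(t \right)} = 82$ ($f{\left(t \right)} = -10 + 92 = 82$)
$32995 + f{\left(-74 \right)} = 32995 + 82 = 33077$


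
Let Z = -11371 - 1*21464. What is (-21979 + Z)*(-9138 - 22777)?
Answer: 1749388810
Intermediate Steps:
Z = -32835 (Z = -11371 - 21464 = -32835)
(-21979 + Z)*(-9138 - 22777) = (-21979 - 32835)*(-9138 - 22777) = -54814*(-31915) = 1749388810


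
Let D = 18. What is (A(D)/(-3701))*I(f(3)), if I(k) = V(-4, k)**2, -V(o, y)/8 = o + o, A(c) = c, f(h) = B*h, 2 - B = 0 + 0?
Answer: -73728/3701 ≈ -19.921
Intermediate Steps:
B = 2 (B = 2 - (0 + 0) = 2 - 1*0 = 2 + 0 = 2)
f(h) = 2*h
V(o, y) = -16*o (V(o, y) = -8*(o + o) = -16*o)
I(k) = 4096 (I(k) = (-16*(-4))**2 = 64**2 = 4096)
(A(D)/(-3701))*I(f(3)) = (18/(-3701))*4096 = (18*(-1/3701))*4096 = -18/3701*4096 = -73728/3701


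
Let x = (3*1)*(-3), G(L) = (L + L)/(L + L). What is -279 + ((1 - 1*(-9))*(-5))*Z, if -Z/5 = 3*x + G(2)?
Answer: -6779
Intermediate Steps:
G(L) = 1 (G(L) = (2*L)/((2*L)) = (2*L)*(1/(2*L)) = 1)
x = -9 (x = 3*(-3) = -9)
Z = 130 (Z = -5*(3*(-9) + 1) = -5*(-27 + 1) = -5*(-26) = 130)
-279 + ((1 - 1*(-9))*(-5))*Z = -279 + ((1 - 1*(-9))*(-5))*130 = -279 + ((1 + 9)*(-5))*130 = -279 + (10*(-5))*130 = -279 - 50*130 = -279 - 6500 = -6779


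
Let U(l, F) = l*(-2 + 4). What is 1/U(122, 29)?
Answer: 1/244 ≈ 0.0040984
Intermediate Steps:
U(l, F) = 2*l (U(l, F) = l*2 = 2*l)
1/U(122, 29) = 1/(2*122) = 1/244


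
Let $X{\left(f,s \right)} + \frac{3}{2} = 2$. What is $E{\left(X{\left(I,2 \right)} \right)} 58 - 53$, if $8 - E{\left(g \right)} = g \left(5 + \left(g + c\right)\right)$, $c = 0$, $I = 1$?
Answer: $\frac{503}{2} \approx 251.5$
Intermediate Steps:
$X{\left(f,s \right)} = \frac{1}{2}$ ($X{\left(f,s \right)} = - \frac{3}{2} + 2 = \frac{1}{2}$)
$E{\left(g \right)} = 8 - g \left(5 + g\right)$ ($E{\left(g \right)} = 8 - g \left(5 + \left(g + 0\right)\right) = 8 - g \left(5 + g\right)$)
$E{\left(X{\left(I,2 \right)} \right)} 58 - 53 = \left(8 - \left(\frac{1}{2}\right)^{2} - \frac{5}{2}\right) 58 - 53 = \left(8 - \frac{1}{4} - \frac{5}{2}\right) 58 - 53 = \frac{21}{4} \cdot 58 - 53 = \frac{609}{2} - 53 = \frac{503}{2}$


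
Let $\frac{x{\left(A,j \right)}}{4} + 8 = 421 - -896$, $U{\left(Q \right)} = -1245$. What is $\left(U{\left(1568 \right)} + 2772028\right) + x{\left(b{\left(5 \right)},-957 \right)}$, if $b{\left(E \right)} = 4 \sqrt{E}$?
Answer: $2776019$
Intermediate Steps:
$x{\left(A,j \right)} = 5236$ ($x{\left(A,j \right)} = -32 + 4 \left(421 - -896\right) = -32 + 4 \left(421 + 896\right) = -32 + 4 \cdot 1317 = -32 + 5268 = 5236$)
$\left(U{\left(1568 \right)} + 2772028\right) + x{\left(b{\left(5 \right)},-957 \right)} = \left(-1245 + 2772028\right) + 5236 = 2770783 + 5236 = 2776019$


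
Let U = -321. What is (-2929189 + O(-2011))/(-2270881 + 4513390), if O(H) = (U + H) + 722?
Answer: -976933/747503 ≈ -1.3069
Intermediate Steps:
O(H) = 401 + H (O(H) = (-321 + H) + 722 = 401 + H)
(-2929189 + O(-2011))/(-2270881 + 4513390) = (-2929189 + (401 - 2011))/(-2270881 + 4513390) = (-2929189 - 1610)/2242509 = -2930799*1/2242509 = -976933/747503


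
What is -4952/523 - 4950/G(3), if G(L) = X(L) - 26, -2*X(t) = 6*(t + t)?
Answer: 107771/1046 ≈ 103.03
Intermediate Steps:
X(t) = -6*t (X(t) = -3*(t + t) = -3*2*t = -6*t)
G(L) = -26 - 6*L (G(L) = -6*L - 26 = -26 - 6*L)
-4952/523 - 4950/G(3) = -4952/523 - 4950/(-26 - 6*3) = -4952*1/523 - 4950/(-26 - 18) = -4952/523 - 4950/(-44) = -4952/523 - 4950*(-1/44) = -4952/523 + 225/2 = 107771/1046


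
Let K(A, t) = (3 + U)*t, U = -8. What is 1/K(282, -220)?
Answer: 1/1100 ≈ 0.00090909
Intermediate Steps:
K(A, t) = -5*t (K(A, t) = (3 - 8)*t = -5*t)
1/K(282, -220) = 1/(-5*(-220)) = 1/1100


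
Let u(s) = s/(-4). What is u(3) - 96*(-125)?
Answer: 47997/4 ≈ 11999.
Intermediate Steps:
u(s) = -s/4 (u(s) = s*(-¼) = -s/4)
u(3) - 96*(-125) = -¼*3 - 96*(-125) = -¾ + 12000 = 47997/4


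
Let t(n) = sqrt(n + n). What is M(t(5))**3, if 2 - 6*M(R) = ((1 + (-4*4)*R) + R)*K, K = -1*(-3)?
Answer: -60751/216 + 33755*sqrt(10)/8 ≈ 13062.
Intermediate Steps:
t(n) = sqrt(2)*sqrt(n) (t(n) = sqrt(2*n) = sqrt(2)*sqrt(n))
K = 3
M(R) = -1/6 + 15*R/2 (M(R) = 1/3 - ((1 + (-4*4)*R) + R)*3/6 = 1/3 - ((1 - 16*R) + R)*3/6 = 1/3 - (1 - 15*R)*3/6 = 1/3 - (3 - 45*R)/6 = 1/3 + (-1/2 + 15*R/2) = -1/6 + 15*R/2)
M(t(5))**3 = (-1/6 + 15*(sqrt(2)*sqrt(5))/2)**3 = (-1/6 + 15*sqrt(10)/2)**3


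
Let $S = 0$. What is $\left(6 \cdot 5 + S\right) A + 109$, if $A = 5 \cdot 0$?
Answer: $109$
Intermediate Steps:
$A = 0$
$\left(6 \cdot 5 + S\right) A + 109 = \left(6 \cdot 5 + 0\right) 0 + 109 = \left(30 + 0\right) 0 + 109 = 30 \cdot 0 + 109 = 0 + 109 = 109$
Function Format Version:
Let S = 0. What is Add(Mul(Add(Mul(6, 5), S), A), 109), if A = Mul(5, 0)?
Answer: 109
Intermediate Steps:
A = 0
Add(Mul(Add(Mul(6, 5), S), A), 109) = Add(Mul(Add(Mul(6, 5), 0), 0), 109) = Add(Mul(Add(30, 0), 0), 109) = Add(Mul(30, 0), 109) = Add(0, 109) = 109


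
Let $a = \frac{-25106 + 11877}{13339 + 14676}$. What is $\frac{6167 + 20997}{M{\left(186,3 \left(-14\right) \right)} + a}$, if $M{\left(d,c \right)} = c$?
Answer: $- \frac{760999460}{1189859} \approx -639.57$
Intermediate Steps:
$a = - \frac{13229}{28015} \approx -0.47221$
$\frac{6167 + 20997}{M{\left(186,3 \left(-14\right) \right)} + a} = \frac{6167 + 20997}{3 \left(-14\right) - \frac{13229}{28015}} = \frac{27164}{-42 - \frac{13229}{28015}} = \frac{27164}{- \frac{1189859}{28015}} = 27164 \left(- \frac{28015}{1189859}\right) = - \frac{760999460}{1189859}$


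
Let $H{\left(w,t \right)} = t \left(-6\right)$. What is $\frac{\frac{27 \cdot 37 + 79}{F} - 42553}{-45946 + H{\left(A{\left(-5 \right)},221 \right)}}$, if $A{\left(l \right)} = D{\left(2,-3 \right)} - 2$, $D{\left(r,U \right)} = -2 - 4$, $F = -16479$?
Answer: $\frac{701231965}{778995288} \approx 0.90018$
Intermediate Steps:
$D{\left(r,U \right)} = -6$ ($D{\left(r,U \right)} = -2 - 4 = -6$)
$A{\left(l \right)} = -8$ ($A{\left(l \right)} = -6 - 2 = -8$)
$H{\left(w,t \right)} = - 6 t$
$\frac{\frac{27 \cdot 37 + 79}{F} - 42553}{-45946 + H{\left(A{\left(-5 \right)},221 \right)}} = \frac{\frac{27 \cdot 37 + 79}{-16479} - 42553}{-45946 - 1326} = \frac{\left(999 + 79\right) \left(- \frac{1}{16479}\right) - 42553}{-45946 - 1326} = \frac{1078 \left(- \frac{1}{16479}\right) - 42553}{-47272} = \left(- \frac{1078}{16479} - 42553\right) \left(- \frac{1}{47272}\right) = \left(- \frac{701231965}{16479}\right) \left(- \frac{1}{47272}\right) = \frac{701231965}{778995288}$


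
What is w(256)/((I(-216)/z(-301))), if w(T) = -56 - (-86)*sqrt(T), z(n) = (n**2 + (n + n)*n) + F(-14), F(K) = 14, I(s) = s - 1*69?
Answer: -23919896/19 ≈ -1.2589e+6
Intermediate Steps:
I(s) = -69 + s (I(s) = s - 69 = -69 + s)
z(n) = 14 + 3*n**2 (z(n) = (n**2 + (n + n)*n) + 14 = (n**2 + (2*n)*n) + 14 = (n**2 + 2*n**2) + 14 = 3*n**2 + 14 = 14 + 3*n**2)
w(T) = -56 + 86*sqrt(T)
w(256)/((I(-216)/z(-301))) = (-56 + 86*sqrt(256))/(((-69 - 216)/(14 + 3*(-301)**2))) = (-56 + 86*16)/((-285/(14 + 3*90601))) = (-56 + 1376)/((-285/(14 + 271803))) = 1320/((-285/271817)) = 1320/((-285*1/271817)) = 1320/(-285/271817) = 1320*(-271817/285) = -23919896/19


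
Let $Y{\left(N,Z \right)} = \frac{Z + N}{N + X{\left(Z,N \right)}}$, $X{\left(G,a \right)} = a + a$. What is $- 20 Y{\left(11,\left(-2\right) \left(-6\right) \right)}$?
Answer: $- \frac{460}{33} \approx -13.939$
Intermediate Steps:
$X{\left(G,a \right)} = 2 a$
$Y{\left(N,Z \right)} = \frac{N + Z}{3 N}$ ($Y{\left(N,Z \right)} = \frac{Z + N}{N + 2 N} = \frac{N + Z}{3 N}$)
$- 20 Y{\left(11,\left(-2\right) \left(-6\right) \right)} = - 20 \frac{11 - -12}{3 \cdot 11} = - 20 \cdot \frac{1}{3} \cdot \frac{1}{11} \left(11 + 12\right) = - 20 \cdot \frac{1}{3} \cdot \frac{1}{11} \cdot 23 = \left(-20\right) \frac{23}{33} = - \frac{460}{33}$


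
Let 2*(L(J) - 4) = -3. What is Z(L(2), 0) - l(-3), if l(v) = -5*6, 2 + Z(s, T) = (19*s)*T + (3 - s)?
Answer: 57/2 ≈ 28.500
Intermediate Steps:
L(J) = 5/2 (L(J) = 4 + (1/2)*(-3) = 4 - 3/2 = 5/2)
Z(s, T) = 1 - s + 19*T*s (Z(s, T) = -2 + ((19*s)*T + (3 - s)) = -2 + (19*T*s + (3 - s)) = -2 + (3 - s + 19*T*s) = 1 - s + 19*T*s)
l(v) = -30
Z(L(2), 0) - l(-3) = (1 - 1*5/2 + 19*0*(5/2)) - 1*(-30) = (1 - 5/2 + 0) + 30 = -3/2 + 30 = 57/2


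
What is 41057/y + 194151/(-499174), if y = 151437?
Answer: -685158313/5814877926 ≈ -0.11783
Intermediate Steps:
41057/y + 194151/(-499174) = 41057/151437 + 194151/(-499174) = 41057*(1/151437) + 194151*(-1/499174) = 41057/151437 - 194151/499174 = -685158313/5814877926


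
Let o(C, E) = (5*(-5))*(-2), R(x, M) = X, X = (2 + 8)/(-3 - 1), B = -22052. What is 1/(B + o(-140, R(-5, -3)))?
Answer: -1/22002 ≈ -4.5450e-5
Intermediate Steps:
X = -5/2 (X = 10/(-4) = 10*(-¼) = -5/2 ≈ -2.5000)
R(x, M) = -5/2
o(C, E) = 50 (o(C, E) = -25*(-2) = 50)
1/(B + o(-140, R(-5, -3))) = 1/(-22052 + 50) = 1/(-22002) = -1/22002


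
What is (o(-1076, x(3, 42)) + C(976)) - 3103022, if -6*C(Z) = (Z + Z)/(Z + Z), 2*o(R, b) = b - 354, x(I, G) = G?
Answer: -18619069/6 ≈ -3.1032e+6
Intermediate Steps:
o(R, b) = -177 + b/2 (o(R, b) = (b - 354)/2 = (-354 + b)/2 = -177 + b/2)
C(Z) = -⅙ (C(Z) = -(Z + Z)/(6*(Z + Z)) = -2*Z/(6*(2*Z)) = -2*Z*1/(2*Z)/6 = -⅙*1 = -⅙)
(o(-1076, x(3, 42)) + C(976)) - 3103022 = ((-177 + (½)*42) - ⅙) - 3103022 = ((-177 + 21) - ⅙) - 3103022 = (-156 - ⅙) - 3103022 = -937/6 - 3103022 = -18619069/6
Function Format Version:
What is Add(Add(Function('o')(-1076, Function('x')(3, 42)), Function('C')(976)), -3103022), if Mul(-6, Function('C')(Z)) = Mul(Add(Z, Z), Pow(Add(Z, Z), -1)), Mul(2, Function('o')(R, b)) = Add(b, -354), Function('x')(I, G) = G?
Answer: Rational(-18619069, 6) ≈ -3.1032e+6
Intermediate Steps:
Function('o')(R, b) = Add(-177, Mul(Rational(1, 2), b)) (Function('o')(R, b) = Mul(Rational(1, 2), Add(b, -354)) = Mul(Rational(1, 2), Add(-354, b)) = Add(-177, Mul(Rational(1, 2), b)))
Function('C')(Z) = Rational(-1, 6) (Function('C')(Z) = Mul(Rational(-1, 6), Mul(Add(Z, Z), Pow(Add(Z, Z), -1))) = Mul(Rational(-1, 6), Mul(Mul(2, Z), Pow(Mul(2, Z), -1))) = Mul(Rational(-1, 6), Mul(Mul(2, Z), Mul(Rational(1, 2), Pow(Z, -1)))) = Mul(Rational(-1, 6), 1) = Rational(-1, 6))
Add(Add(Function('o')(-1076, Function('x')(3, 42)), Function('C')(976)), -3103022) = Add(Add(Add(-177, Mul(Rational(1, 2), 42)), Rational(-1, 6)), -3103022) = Add(Add(Add(-177, 21), Rational(-1, 6)), -3103022) = Add(Add(-156, Rational(-1, 6)), -3103022) = Add(Rational(-937, 6), -3103022) = Rational(-18619069, 6)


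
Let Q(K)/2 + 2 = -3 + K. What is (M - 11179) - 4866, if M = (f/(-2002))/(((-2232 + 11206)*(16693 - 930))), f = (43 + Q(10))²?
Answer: -4543899688911389/283197238324 ≈ -16045.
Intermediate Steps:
Q(K) = -10 + 2*K (Q(K) = -4 + 2*(-3 + K) = -4 + (-6 + 2*K) = -10 + 2*K)
f = 2809 (f = (43 + (-10 + 2*10))² = (43 + (-10 + 20))² = (43 + 10)² = 53² = 2809)
M = -2809/283197238324 (M = (2809/(-2002))/(((-2232 + 11206)*(16693 - 930))) = (2809*(-1/2002))/((8974*15763)) = -2809/2002/141457162 = -2809/2002*1/141457162 = -2809/283197238324 ≈ -9.9189e-9)
(M - 11179) - 4866 = (-2809/283197238324 - 11179) - 4866 = -3165861927226805/283197238324 - 4866 = -4543899688911389/283197238324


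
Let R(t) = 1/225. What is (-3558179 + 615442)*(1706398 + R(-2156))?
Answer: -1129833122491087/225 ≈ -5.0215e+12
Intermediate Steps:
R(t) = 1/225
(-3558179 + 615442)*(1706398 + R(-2156)) = (-3558179 + 615442)*(1706398 + 1/225) = -2942737*383939551/225 = -1129833122491087/225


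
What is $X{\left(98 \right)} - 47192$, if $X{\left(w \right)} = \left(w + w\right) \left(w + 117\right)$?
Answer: $-5052$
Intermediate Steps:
$X{\left(w \right)} = 2 w \left(117 + w\right)$
$X{\left(98 \right)} - 47192 = 2 \cdot 98 \left(117 + 98\right) - 47192 = 2 \cdot 98 \cdot 215 - 47192 = 42140 - 47192 = -5052$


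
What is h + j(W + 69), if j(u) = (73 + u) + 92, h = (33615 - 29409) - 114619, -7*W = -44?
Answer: -771209/7 ≈ -1.1017e+5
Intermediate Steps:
W = 44/7 (W = -1/7*(-44) = 44/7 ≈ 6.2857)
h = -110413 (h = 4206 - 114619 = -110413)
j(u) = 165 + u
h + j(W + 69) = -110413 + (165 + (44/7 + 69)) = -110413 + (165 + 527/7) = -110413 + 1682/7 = -771209/7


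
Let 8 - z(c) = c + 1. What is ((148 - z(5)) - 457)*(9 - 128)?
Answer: 37009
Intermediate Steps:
z(c) = 7 - c (z(c) = 8 - (c + 1) = 8 - (1 + c) = 8 + (-1 - c) = 7 - c)
((148 - z(5)) - 457)*(9 - 128) = ((148 - (7 - 1*5)) - 457)*(9 - 128) = ((148 - (7 - 5)) - 457)*(-119) = ((148 - 1*2) - 457)*(-119) = ((148 - 2) - 457)*(-119) = (146 - 457)*(-119) = -311*(-119) = 37009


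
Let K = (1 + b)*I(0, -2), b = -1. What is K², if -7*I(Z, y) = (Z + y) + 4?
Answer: 0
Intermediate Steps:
I(Z, y) = -4/7 - Z/7 - y/7 (I(Z, y) = -((Z + y) + 4)/7 = -(4 + Z + y)/7 = -4/7 - Z/7 - y/7)
K = 0 (K = (1 - 1)*(-4/7 - ⅐*0 - ⅐*(-2)) = 0*(-4/7 + 0 + 2/7) = 0*(-2/7) = 0)
K² = 0² = 0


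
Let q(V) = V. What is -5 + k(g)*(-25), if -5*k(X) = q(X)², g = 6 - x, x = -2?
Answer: 315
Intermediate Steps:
g = 8 (g = 6 - 1*(-2) = 6 + 2 = 8)
k(X) = -X²/5
-5 + k(g)*(-25) = -5 - ⅕*8²*(-25) = -5 - ⅕*64*(-25) = -5 - 64/5*(-25) = -5 + 320 = 315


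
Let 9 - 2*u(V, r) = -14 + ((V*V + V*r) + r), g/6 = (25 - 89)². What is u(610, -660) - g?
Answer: -17969/2 ≈ -8984.5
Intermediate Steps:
g = 24576 (g = 6*(25 - 89)² = 6*(-64)² = 6*4096 = 24576)
u(V, r) = 23/2 - r/2 - V²/2 - V*r/2 (u(V, r) = 9/2 - (-14 + ((V*V + V*r) + r))/2 = 9/2 - (-14 + ((V² + V*r) + r))/2 = 9/2 - (-14 + (r + V² + V*r))/2 = 9/2 - (-14 + r + V² + V*r)/2 = 9/2 + (7 - r/2 - V²/2 - V*r/2) = 23/2 - r/2 - V²/2 - V*r/2)
u(610, -660) - g = (23/2 - ½*(-660) - ½*610² - ½*610*(-660)) - 1*24576 = (23/2 + 330 - ½*372100 + 201300) - 24576 = (23/2 + 330 - 186050 + 201300) - 24576 = 31183/2 - 24576 = -17969/2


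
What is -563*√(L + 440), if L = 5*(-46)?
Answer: -563*√210 ≈ -8158.6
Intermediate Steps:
L = -230
-563*√(L + 440) = -563*√(-230 + 440) = -563*√210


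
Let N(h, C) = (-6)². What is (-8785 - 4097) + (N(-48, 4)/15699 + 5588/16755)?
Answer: -1129450339966/87678915 ≈ -12882.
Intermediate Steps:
N(h, C) = 36
(-8785 - 4097) + (N(-48, 4)/15699 + 5588/16755) = (-8785 - 4097) + (36/15699 + 5588/16755) = -12882 + (36*(1/15699) + 5588*(1/16755)) = -12882 + (12/5233 + 5588/16755) = -12882 + 29443064/87678915 = -1129450339966/87678915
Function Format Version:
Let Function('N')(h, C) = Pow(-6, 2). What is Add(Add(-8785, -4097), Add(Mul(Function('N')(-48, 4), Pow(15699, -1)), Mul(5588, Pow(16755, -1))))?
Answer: Rational(-1129450339966, 87678915) ≈ -12882.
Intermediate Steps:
Function('N')(h, C) = 36
Add(Add(-8785, -4097), Add(Mul(Function('N')(-48, 4), Pow(15699, -1)), Mul(5588, Pow(16755, -1)))) = Add(Add(-8785, -4097), Add(Mul(36, Pow(15699, -1)), Mul(5588, Pow(16755, -1)))) = Add(-12882, Add(Mul(36, Rational(1, 15699)), Mul(5588, Rational(1, 16755)))) = Add(-12882, Add(Rational(12, 5233), Rational(5588, 16755))) = Add(-12882, Rational(29443064, 87678915)) = Rational(-1129450339966, 87678915)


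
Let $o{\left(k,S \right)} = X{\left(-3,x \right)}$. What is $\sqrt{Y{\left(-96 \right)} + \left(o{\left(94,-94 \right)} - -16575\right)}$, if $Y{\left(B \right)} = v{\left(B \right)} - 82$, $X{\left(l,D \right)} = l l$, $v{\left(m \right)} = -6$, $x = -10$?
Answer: $4 \sqrt{1031} \approx 128.44$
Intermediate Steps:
$X{\left(l,D \right)} = l^{2}$
$o{\left(k,S \right)} = 9$ ($o{\left(k,S \right)} = \left(-3\right)^{2} = 9$)
$Y{\left(B \right)} = -88$ ($Y{\left(B \right)} = -6 - 82 = -88$)
$\sqrt{Y{\left(-96 \right)} + \left(o{\left(94,-94 \right)} - -16575\right)} = \sqrt{-88 + \left(9 - -16575\right)} = \sqrt{-88 + \left(9 + 16575\right)} = \sqrt{-88 + 16584} = \sqrt{16496} = 4 \sqrt{1031}$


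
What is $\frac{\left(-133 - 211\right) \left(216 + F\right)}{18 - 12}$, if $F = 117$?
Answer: $-19092$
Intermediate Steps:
$\frac{\left(-133 - 211\right) \left(216 + F\right)}{18 - 12} = \frac{\left(-133 - 211\right) \left(216 + 117\right)}{18 - 12} = \frac{\left(-344\right) 333}{6} = \frac{1}{6} \left(-114552\right) = -19092$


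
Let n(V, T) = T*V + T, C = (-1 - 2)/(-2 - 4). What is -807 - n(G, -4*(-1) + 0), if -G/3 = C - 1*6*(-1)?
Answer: -733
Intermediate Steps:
C = ½ (C = -3/(-6) = -3*(-⅙) = ½ ≈ 0.50000)
G = -39/2 (G = -3*(½ - 1*6*(-1)) = -3*(½ - 6*(-1)) = -3*(½ + 6) = -3*13/2 = -39/2 ≈ -19.500)
n(V, T) = T + T*V
-807 - n(G, -4*(-1) + 0) = -807 - (-4*(-1) + 0)*(1 - 39/2) = -807 - (4 + 0)*(-37)/2 = -807 - 4*(-37)/2 = -807 - 1*(-74) = -807 + 74 = -733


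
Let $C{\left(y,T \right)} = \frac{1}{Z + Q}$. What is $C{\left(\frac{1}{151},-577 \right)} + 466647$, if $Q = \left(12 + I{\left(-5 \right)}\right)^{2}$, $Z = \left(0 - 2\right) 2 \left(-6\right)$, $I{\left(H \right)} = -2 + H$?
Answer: $\frac{22865704}{49} \approx 4.6665 \cdot 10^{5}$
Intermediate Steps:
$Z = 24$ ($Z = \left(0 - 2\right) 2 \left(-6\right) = \left(-2\right) 2 \left(-6\right) = \left(-4\right) \left(-6\right) = 24$)
$Q = 25$ ($Q = \left(12 - 7\right)^{2} = 5^{2} = 25$)
$C{\left(y,T \right)} = \frac{1}{49}$ ($C{\left(y,T \right)} = \frac{1}{24 + 25} = \frac{1}{49}$)
$C{\left(\frac{1}{151},-577 \right)} + 466647 = \frac{1}{49} + 466647 = \frac{22865704}{49}$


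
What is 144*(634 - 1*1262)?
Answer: -90432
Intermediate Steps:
144*(634 - 1*1262) = 144*(634 - 1262) = 144*(-628) = -90432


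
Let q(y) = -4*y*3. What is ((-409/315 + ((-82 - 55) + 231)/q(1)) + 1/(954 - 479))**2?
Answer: 298562795281/3582022500 ≈ 83.350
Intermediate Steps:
q(y) = -12*y
((-409/315 + ((-82 - 55) + 231)/q(1)) + 1/(954 - 479))**2 = ((-409/315 + ((-82 - 55) + 231)/((-12*1))) + 1/(954 - 479))**2 = ((-409*1/315 + (-137 + 231)/(-12)) + 1/475)**2 = ((-409/315 + 94*(-1/12)) + 1/475)**2 = ((-409/315 - 47/6) + 1/475)**2 = (-5753/630 + 1/475)**2 = (-546409/59850)**2 = 298562795281/3582022500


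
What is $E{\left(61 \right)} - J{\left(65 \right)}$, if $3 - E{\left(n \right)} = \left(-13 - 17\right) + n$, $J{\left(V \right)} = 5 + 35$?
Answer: $-68$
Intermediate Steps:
$J{\left(V \right)} = 40$
$E{\left(n \right)} = 33 - n$ ($E{\left(n \right)} = 3 - \left(\left(-13 - 17\right) + n\right) = 3 - \left(-30 + n\right) = 33 - n$)
$E{\left(61 \right)} - J{\left(65 \right)} = \left(33 - 61\right) - 40 = -28 - 40 = -68$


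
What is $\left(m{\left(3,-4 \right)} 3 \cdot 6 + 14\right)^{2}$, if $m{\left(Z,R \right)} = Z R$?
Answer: $40804$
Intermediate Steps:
$m{\left(Z,R \right)} = R Z$
$\left(m{\left(3,-4 \right)} 3 \cdot 6 + 14\right)^{2} = \left(\left(-4\right) 3 \cdot 3 \cdot 6 + 14\right)^{2} = \left(\left(-12\right) 3 \cdot 6 + 14\right)^{2} = \left(\left(-36\right) 6 + 14\right)^{2} = \left(-216 + 14\right)^{2} = \left(-202\right)^{2} = 40804$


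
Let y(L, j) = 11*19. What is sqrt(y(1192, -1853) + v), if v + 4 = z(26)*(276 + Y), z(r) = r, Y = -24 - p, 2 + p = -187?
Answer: sqrt(11671) ≈ 108.03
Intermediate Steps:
p = -189 (p = -2 - 187 = -189)
Y = 165 (Y = -24 - 1*(-189) = -24 + 189 = 165)
y(L, j) = 209
v = 11462 (v = -4 + 26*(276 + 165) = -4 + 26*441 = -4 + 11466 = 11462)
sqrt(y(1192, -1853) + v) = sqrt(209 + 11462) = sqrt(11671)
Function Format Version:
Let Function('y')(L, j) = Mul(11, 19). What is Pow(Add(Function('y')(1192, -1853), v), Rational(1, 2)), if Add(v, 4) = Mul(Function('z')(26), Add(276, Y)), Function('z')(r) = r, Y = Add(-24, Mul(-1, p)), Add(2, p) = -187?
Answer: Pow(11671, Rational(1, 2)) ≈ 108.03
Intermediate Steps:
p = -189 (p = Add(-2, -187) = -189)
Y = 165 (Y = Add(-24, Mul(-1, -189)) = Add(-24, 189) = 165)
Function('y')(L, j) = 209
v = 11462 (v = Add(-4, Mul(26, Add(276, 165))) = Add(-4, Mul(26, 441)) = Add(-4, 11466) = 11462)
Pow(Add(Function('y')(1192, -1853), v), Rational(1, 2)) = Pow(Add(209, 11462), Rational(1, 2)) = Pow(11671, Rational(1, 2))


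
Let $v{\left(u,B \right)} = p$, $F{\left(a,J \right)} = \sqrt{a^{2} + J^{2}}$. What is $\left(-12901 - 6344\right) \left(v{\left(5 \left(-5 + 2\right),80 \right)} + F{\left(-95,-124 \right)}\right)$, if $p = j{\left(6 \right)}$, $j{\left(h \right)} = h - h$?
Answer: $- 19245 \sqrt{24401} \approx -3.0062 \cdot 10^{6}$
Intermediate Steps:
$F{\left(a,J \right)} = \sqrt{J^{2} + a^{2}}$
$j{\left(h \right)} = 0$
$p = 0$
$v{\left(u,B \right)} = 0$
$\left(-12901 - 6344\right) \left(v{\left(5 \left(-5 + 2\right),80 \right)} + F{\left(-95,-124 \right)}\right) = \left(-12901 - 6344\right) \left(0 + \sqrt{\left(-124\right)^{2} + \left(-95\right)^{2}}\right) = - 19245 \left(0 + \sqrt{15376 + 9025}\right) = - 19245 \left(0 + \sqrt{24401}\right) = - 19245 \sqrt{24401}$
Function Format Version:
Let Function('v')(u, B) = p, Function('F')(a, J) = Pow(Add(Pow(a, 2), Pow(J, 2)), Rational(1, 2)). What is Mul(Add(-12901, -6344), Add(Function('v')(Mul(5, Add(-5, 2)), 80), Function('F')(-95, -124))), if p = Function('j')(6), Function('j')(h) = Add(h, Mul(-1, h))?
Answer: Mul(-19245, Pow(24401, Rational(1, 2))) ≈ -3.0062e+6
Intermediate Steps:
Function('F')(a, J) = Pow(Add(Pow(J, 2), Pow(a, 2)), Rational(1, 2))
Function('j')(h) = 0
p = 0
Function('v')(u, B) = 0
Mul(Add(-12901, -6344), Add(Function('v')(Mul(5, Add(-5, 2)), 80), Function('F')(-95, -124))) = Mul(Add(-12901, -6344), Add(0, Pow(Add(Pow(-124, 2), Pow(-95, 2)), Rational(1, 2)))) = Mul(-19245, Add(0, Pow(Add(15376, 9025), Rational(1, 2)))) = Mul(-19245, Add(0, Pow(24401, Rational(1, 2)))) = Mul(-19245, Pow(24401, Rational(1, 2)))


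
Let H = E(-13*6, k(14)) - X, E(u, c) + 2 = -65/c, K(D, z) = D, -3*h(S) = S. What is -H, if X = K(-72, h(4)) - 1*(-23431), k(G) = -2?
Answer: 46657/2 ≈ 23329.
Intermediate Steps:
h(S) = -S/3
E(u, c) = -2 - 65/c
X = 23359 (X = -72 - 1*(-23431) = -72 + 23431 = 23359)
H = -46657/2 (H = (-2 - 65/(-2)) - 1*23359 = (-2 - 65*(-½)) - 23359 = (-2 + 65/2) - 23359 = 61/2 - 23359 = -46657/2 ≈ -23329.)
-H = -1*(-46657/2) = 46657/2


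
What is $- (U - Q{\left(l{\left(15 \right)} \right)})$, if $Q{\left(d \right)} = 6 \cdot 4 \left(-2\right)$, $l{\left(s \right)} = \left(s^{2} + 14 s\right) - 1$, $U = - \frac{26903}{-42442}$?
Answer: $- \frac{2064119}{42442} \approx -48.634$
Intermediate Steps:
$U = \frac{26903}{42442}$ ($U = \left(-26903\right) \left(- \frac{1}{42442}\right) = \frac{26903}{42442} \approx 0.63388$)
$l{\left(s \right)} = -1 + s^{2} + 14 s$
$Q{\left(d \right)} = -48$ ($Q{\left(d \right)} = 24 \left(-2\right) = -48$)
$- (U - Q{\left(l{\left(15 \right)} \right)}) = - (\frac{26903}{42442} - -48) = - (\frac{26903}{42442} + 48) = \left(-1\right) \frac{2064119}{42442} = - \frac{2064119}{42442}$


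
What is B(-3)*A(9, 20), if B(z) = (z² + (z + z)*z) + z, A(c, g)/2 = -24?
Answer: -1152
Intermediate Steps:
A(c, g) = -48 (A(c, g) = 2*(-24) = -48)
B(z) = z + 3*z² (B(z) = (z² + (2*z)*z) + z = (z² + 2*z²) + z = 3*z² + z = z + 3*z²)
B(-3)*A(9, 20) = -3*(1 + 3*(-3))*(-48) = -3*(1 - 9)*(-48) = -3*(-8)*(-48) = 24*(-48) = -1152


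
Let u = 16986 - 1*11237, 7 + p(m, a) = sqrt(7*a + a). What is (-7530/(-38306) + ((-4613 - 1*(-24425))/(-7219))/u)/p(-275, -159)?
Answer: -1091129812353/1050047576060503 - 311751374958*I*sqrt(318)/1050047576060503 ≈ -0.0010391 - 0.0052944*I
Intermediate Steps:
p(m, a) = -7 + 2*sqrt(2)*sqrt(a) (p(m, a) = -7 + sqrt(7*a + a) = -7 + sqrt(8*a) = -7 + 2*sqrt(2)*sqrt(a))
u = 5749 (u = 16986 - 11237 = 5749)
(-7530/(-38306) + ((-4613 - 1*(-24425))/(-7219))/u)/p(-275, -159) = (-7530/(-38306) + ((-4613 - 1*(-24425))/(-7219))/5749)/(-7 + 2*sqrt(2)*sqrt(-159)) = (-7530*(-1/38306) + ((-4613 + 24425)*(-1/7219))*(1/5749))/(-7 + 2*sqrt(2)*(I*sqrt(159))) = (3765/19153 + (19812*(-1/7219))*(1/5749))/(-7 + 2*I*sqrt(318)) = (3765/19153 - 19812/7219*1/5749)/(-7 + 2*I*sqrt(318)) = (3765/19153 - 19812/41502031)/(-7 + 2*I*sqrt(318)) = 155875687479/(794888399743*(-7 + 2*I*sqrt(318)))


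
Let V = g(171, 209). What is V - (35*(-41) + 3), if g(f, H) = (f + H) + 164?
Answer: 1976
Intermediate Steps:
g(f, H) = 164 + H + f (g(f, H) = (H + f) + 164 = 164 + H + f)
V = 544 (V = 164 + 209 + 171 = 544)
V - (35*(-41) + 3) = 544 - (35*(-41) + 3) = 544 - (-1435 + 3) = 544 - 1*(-1432) = 544 + 1432 = 1976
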